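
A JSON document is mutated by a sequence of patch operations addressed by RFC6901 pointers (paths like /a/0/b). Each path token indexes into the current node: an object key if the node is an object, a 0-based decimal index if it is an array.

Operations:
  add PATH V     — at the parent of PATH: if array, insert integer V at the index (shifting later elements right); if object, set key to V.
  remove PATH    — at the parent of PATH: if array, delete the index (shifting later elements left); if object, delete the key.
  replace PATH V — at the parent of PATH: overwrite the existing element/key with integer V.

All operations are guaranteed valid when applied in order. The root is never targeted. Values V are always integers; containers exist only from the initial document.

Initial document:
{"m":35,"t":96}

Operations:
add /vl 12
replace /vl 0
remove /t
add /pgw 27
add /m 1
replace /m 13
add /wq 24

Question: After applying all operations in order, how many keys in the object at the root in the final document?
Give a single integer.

Answer: 4

Derivation:
After op 1 (add /vl 12): {"m":35,"t":96,"vl":12}
After op 2 (replace /vl 0): {"m":35,"t":96,"vl":0}
After op 3 (remove /t): {"m":35,"vl":0}
After op 4 (add /pgw 27): {"m":35,"pgw":27,"vl":0}
After op 5 (add /m 1): {"m":1,"pgw":27,"vl":0}
After op 6 (replace /m 13): {"m":13,"pgw":27,"vl":0}
After op 7 (add /wq 24): {"m":13,"pgw":27,"vl":0,"wq":24}
Size at the root: 4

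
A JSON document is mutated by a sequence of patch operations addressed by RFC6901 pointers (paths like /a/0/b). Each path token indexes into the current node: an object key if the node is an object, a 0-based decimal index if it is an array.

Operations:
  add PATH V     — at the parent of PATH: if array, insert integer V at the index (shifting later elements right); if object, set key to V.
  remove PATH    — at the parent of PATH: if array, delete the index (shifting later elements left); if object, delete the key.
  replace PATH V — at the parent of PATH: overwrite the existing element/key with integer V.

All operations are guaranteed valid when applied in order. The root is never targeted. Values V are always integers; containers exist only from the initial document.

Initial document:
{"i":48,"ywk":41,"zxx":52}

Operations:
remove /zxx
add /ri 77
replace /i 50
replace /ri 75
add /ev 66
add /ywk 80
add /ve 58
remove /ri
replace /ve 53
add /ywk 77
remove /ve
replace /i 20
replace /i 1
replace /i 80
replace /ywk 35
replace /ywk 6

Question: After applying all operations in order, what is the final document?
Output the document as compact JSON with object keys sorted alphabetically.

After op 1 (remove /zxx): {"i":48,"ywk":41}
After op 2 (add /ri 77): {"i":48,"ri":77,"ywk":41}
After op 3 (replace /i 50): {"i":50,"ri":77,"ywk":41}
After op 4 (replace /ri 75): {"i":50,"ri":75,"ywk":41}
After op 5 (add /ev 66): {"ev":66,"i":50,"ri":75,"ywk":41}
After op 6 (add /ywk 80): {"ev":66,"i":50,"ri":75,"ywk":80}
After op 7 (add /ve 58): {"ev":66,"i":50,"ri":75,"ve":58,"ywk":80}
After op 8 (remove /ri): {"ev":66,"i":50,"ve":58,"ywk":80}
After op 9 (replace /ve 53): {"ev":66,"i":50,"ve":53,"ywk":80}
After op 10 (add /ywk 77): {"ev":66,"i":50,"ve":53,"ywk":77}
After op 11 (remove /ve): {"ev":66,"i":50,"ywk":77}
After op 12 (replace /i 20): {"ev":66,"i":20,"ywk":77}
After op 13 (replace /i 1): {"ev":66,"i":1,"ywk":77}
After op 14 (replace /i 80): {"ev":66,"i":80,"ywk":77}
After op 15 (replace /ywk 35): {"ev":66,"i":80,"ywk":35}
After op 16 (replace /ywk 6): {"ev":66,"i":80,"ywk":6}

Answer: {"ev":66,"i":80,"ywk":6}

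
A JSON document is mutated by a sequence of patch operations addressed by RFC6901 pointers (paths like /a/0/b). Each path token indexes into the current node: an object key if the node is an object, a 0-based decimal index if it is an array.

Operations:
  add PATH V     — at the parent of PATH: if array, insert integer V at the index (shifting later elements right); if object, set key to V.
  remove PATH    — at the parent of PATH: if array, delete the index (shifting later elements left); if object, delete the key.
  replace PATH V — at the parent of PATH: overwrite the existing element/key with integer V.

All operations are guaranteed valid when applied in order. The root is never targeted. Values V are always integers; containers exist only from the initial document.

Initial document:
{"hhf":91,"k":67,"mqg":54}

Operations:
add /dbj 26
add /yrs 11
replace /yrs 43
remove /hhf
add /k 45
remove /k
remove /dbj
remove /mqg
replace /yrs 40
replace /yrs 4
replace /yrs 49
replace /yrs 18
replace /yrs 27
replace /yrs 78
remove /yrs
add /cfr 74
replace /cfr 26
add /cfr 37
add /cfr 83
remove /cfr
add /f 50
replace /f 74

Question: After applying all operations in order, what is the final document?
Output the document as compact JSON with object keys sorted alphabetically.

After op 1 (add /dbj 26): {"dbj":26,"hhf":91,"k":67,"mqg":54}
After op 2 (add /yrs 11): {"dbj":26,"hhf":91,"k":67,"mqg":54,"yrs":11}
After op 3 (replace /yrs 43): {"dbj":26,"hhf":91,"k":67,"mqg":54,"yrs":43}
After op 4 (remove /hhf): {"dbj":26,"k":67,"mqg":54,"yrs":43}
After op 5 (add /k 45): {"dbj":26,"k":45,"mqg":54,"yrs":43}
After op 6 (remove /k): {"dbj":26,"mqg":54,"yrs":43}
After op 7 (remove /dbj): {"mqg":54,"yrs":43}
After op 8 (remove /mqg): {"yrs":43}
After op 9 (replace /yrs 40): {"yrs":40}
After op 10 (replace /yrs 4): {"yrs":4}
After op 11 (replace /yrs 49): {"yrs":49}
After op 12 (replace /yrs 18): {"yrs":18}
After op 13 (replace /yrs 27): {"yrs":27}
After op 14 (replace /yrs 78): {"yrs":78}
After op 15 (remove /yrs): {}
After op 16 (add /cfr 74): {"cfr":74}
After op 17 (replace /cfr 26): {"cfr":26}
After op 18 (add /cfr 37): {"cfr":37}
After op 19 (add /cfr 83): {"cfr":83}
After op 20 (remove /cfr): {}
After op 21 (add /f 50): {"f":50}
After op 22 (replace /f 74): {"f":74}

Answer: {"f":74}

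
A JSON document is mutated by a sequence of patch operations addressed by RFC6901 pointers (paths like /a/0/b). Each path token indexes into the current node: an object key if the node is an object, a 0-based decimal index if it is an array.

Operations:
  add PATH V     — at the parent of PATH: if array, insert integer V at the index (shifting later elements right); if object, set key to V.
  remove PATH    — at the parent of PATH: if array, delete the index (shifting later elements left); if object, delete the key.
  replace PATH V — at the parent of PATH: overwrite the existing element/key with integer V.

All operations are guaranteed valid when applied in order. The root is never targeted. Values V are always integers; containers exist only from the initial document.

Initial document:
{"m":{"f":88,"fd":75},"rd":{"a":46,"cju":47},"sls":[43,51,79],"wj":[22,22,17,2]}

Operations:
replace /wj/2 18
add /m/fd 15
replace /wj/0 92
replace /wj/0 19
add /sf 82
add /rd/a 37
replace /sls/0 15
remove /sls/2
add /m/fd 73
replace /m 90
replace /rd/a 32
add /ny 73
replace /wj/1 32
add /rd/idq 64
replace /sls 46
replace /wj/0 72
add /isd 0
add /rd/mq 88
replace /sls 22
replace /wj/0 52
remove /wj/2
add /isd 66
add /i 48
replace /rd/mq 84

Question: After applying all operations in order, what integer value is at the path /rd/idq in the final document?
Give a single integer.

After op 1 (replace /wj/2 18): {"m":{"f":88,"fd":75},"rd":{"a":46,"cju":47},"sls":[43,51,79],"wj":[22,22,18,2]}
After op 2 (add /m/fd 15): {"m":{"f":88,"fd":15},"rd":{"a":46,"cju":47},"sls":[43,51,79],"wj":[22,22,18,2]}
After op 3 (replace /wj/0 92): {"m":{"f":88,"fd":15},"rd":{"a":46,"cju":47},"sls":[43,51,79],"wj":[92,22,18,2]}
After op 4 (replace /wj/0 19): {"m":{"f":88,"fd":15},"rd":{"a":46,"cju":47},"sls":[43,51,79],"wj":[19,22,18,2]}
After op 5 (add /sf 82): {"m":{"f":88,"fd":15},"rd":{"a":46,"cju":47},"sf":82,"sls":[43,51,79],"wj":[19,22,18,2]}
After op 6 (add /rd/a 37): {"m":{"f":88,"fd":15},"rd":{"a":37,"cju":47},"sf":82,"sls":[43,51,79],"wj":[19,22,18,2]}
After op 7 (replace /sls/0 15): {"m":{"f":88,"fd":15},"rd":{"a":37,"cju":47},"sf":82,"sls":[15,51,79],"wj":[19,22,18,2]}
After op 8 (remove /sls/2): {"m":{"f":88,"fd":15},"rd":{"a":37,"cju":47},"sf":82,"sls":[15,51],"wj":[19,22,18,2]}
After op 9 (add /m/fd 73): {"m":{"f":88,"fd":73},"rd":{"a":37,"cju":47},"sf":82,"sls":[15,51],"wj":[19,22,18,2]}
After op 10 (replace /m 90): {"m":90,"rd":{"a":37,"cju":47},"sf":82,"sls":[15,51],"wj":[19,22,18,2]}
After op 11 (replace /rd/a 32): {"m":90,"rd":{"a":32,"cju":47},"sf":82,"sls":[15,51],"wj":[19,22,18,2]}
After op 12 (add /ny 73): {"m":90,"ny":73,"rd":{"a":32,"cju":47},"sf":82,"sls":[15,51],"wj":[19,22,18,2]}
After op 13 (replace /wj/1 32): {"m":90,"ny":73,"rd":{"a":32,"cju":47},"sf":82,"sls":[15,51],"wj":[19,32,18,2]}
After op 14 (add /rd/idq 64): {"m":90,"ny":73,"rd":{"a":32,"cju":47,"idq":64},"sf":82,"sls":[15,51],"wj":[19,32,18,2]}
After op 15 (replace /sls 46): {"m":90,"ny":73,"rd":{"a":32,"cju":47,"idq":64},"sf":82,"sls":46,"wj":[19,32,18,2]}
After op 16 (replace /wj/0 72): {"m":90,"ny":73,"rd":{"a":32,"cju":47,"idq":64},"sf":82,"sls":46,"wj":[72,32,18,2]}
After op 17 (add /isd 0): {"isd":0,"m":90,"ny":73,"rd":{"a":32,"cju":47,"idq":64},"sf":82,"sls":46,"wj":[72,32,18,2]}
After op 18 (add /rd/mq 88): {"isd":0,"m":90,"ny":73,"rd":{"a":32,"cju":47,"idq":64,"mq":88},"sf":82,"sls":46,"wj":[72,32,18,2]}
After op 19 (replace /sls 22): {"isd":0,"m":90,"ny":73,"rd":{"a":32,"cju":47,"idq":64,"mq":88},"sf":82,"sls":22,"wj":[72,32,18,2]}
After op 20 (replace /wj/0 52): {"isd":0,"m":90,"ny":73,"rd":{"a":32,"cju":47,"idq":64,"mq":88},"sf":82,"sls":22,"wj":[52,32,18,2]}
After op 21 (remove /wj/2): {"isd":0,"m":90,"ny":73,"rd":{"a":32,"cju":47,"idq":64,"mq":88},"sf":82,"sls":22,"wj":[52,32,2]}
After op 22 (add /isd 66): {"isd":66,"m":90,"ny":73,"rd":{"a":32,"cju":47,"idq":64,"mq":88},"sf":82,"sls":22,"wj":[52,32,2]}
After op 23 (add /i 48): {"i":48,"isd":66,"m":90,"ny":73,"rd":{"a":32,"cju":47,"idq":64,"mq":88},"sf":82,"sls":22,"wj":[52,32,2]}
After op 24 (replace /rd/mq 84): {"i":48,"isd":66,"m":90,"ny":73,"rd":{"a":32,"cju":47,"idq":64,"mq":84},"sf":82,"sls":22,"wj":[52,32,2]}
Value at /rd/idq: 64

Answer: 64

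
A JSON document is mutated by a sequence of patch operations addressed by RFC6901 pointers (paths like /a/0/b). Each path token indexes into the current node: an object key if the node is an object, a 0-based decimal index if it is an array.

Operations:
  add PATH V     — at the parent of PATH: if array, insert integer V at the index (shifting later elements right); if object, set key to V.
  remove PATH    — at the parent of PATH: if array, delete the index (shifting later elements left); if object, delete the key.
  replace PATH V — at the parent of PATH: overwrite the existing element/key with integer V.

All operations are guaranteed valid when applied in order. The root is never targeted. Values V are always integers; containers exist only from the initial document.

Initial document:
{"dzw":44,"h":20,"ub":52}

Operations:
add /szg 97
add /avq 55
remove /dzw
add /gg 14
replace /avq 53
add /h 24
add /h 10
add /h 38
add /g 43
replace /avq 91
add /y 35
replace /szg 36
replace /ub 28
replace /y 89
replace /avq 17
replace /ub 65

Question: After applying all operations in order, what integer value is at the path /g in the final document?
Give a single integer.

After op 1 (add /szg 97): {"dzw":44,"h":20,"szg":97,"ub":52}
After op 2 (add /avq 55): {"avq":55,"dzw":44,"h":20,"szg":97,"ub":52}
After op 3 (remove /dzw): {"avq":55,"h":20,"szg":97,"ub":52}
After op 4 (add /gg 14): {"avq":55,"gg":14,"h":20,"szg":97,"ub":52}
After op 5 (replace /avq 53): {"avq":53,"gg":14,"h":20,"szg":97,"ub":52}
After op 6 (add /h 24): {"avq":53,"gg":14,"h":24,"szg":97,"ub":52}
After op 7 (add /h 10): {"avq":53,"gg":14,"h":10,"szg":97,"ub":52}
After op 8 (add /h 38): {"avq":53,"gg":14,"h":38,"szg":97,"ub":52}
After op 9 (add /g 43): {"avq":53,"g":43,"gg":14,"h":38,"szg":97,"ub":52}
After op 10 (replace /avq 91): {"avq":91,"g":43,"gg":14,"h":38,"szg":97,"ub":52}
After op 11 (add /y 35): {"avq":91,"g":43,"gg":14,"h":38,"szg":97,"ub":52,"y":35}
After op 12 (replace /szg 36): {"avq":91,"g":43,"gg":14,"h":38,"szg":36,"ub":52,"y":35}
After op 13 (replace /ub 28): {"avq":91,"g":43,"gg":14,"h":38,"szg":36,"ub":28,"y":35}
After op 14 (replace /y 89): {"avq":91,"g":43,"gg":14,"h":38,"szg":36,"ub":28,"y":89}
After op 15 (replace /avq 17): {"avq":17,"g":43,"gg":14,"h":38,"szg":36,"ub":28,"y":89}
After op 16 (replace /ub 65): {"avq":17,"g":43,"gg":14,"h":38,"szg":36,"ub":65,"y":89}
Value at /g: 43

Answer: 43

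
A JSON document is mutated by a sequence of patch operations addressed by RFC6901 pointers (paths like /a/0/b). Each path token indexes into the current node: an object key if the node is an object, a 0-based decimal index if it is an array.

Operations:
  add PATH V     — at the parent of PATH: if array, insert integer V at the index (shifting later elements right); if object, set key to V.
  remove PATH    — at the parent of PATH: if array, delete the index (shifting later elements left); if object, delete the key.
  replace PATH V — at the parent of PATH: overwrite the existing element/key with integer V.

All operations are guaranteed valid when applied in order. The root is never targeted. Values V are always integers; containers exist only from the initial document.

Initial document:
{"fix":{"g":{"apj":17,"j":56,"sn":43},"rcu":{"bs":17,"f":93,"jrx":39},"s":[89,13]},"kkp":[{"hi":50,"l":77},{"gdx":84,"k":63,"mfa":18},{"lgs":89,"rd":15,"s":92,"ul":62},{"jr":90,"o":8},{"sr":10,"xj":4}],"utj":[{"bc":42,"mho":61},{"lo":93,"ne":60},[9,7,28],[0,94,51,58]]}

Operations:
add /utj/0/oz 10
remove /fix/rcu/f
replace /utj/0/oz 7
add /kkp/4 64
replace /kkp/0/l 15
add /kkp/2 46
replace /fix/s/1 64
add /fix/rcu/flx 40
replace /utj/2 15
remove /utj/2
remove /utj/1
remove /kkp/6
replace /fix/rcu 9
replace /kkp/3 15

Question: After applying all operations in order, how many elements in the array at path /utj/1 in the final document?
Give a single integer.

After op 1 (add /utj/0/oz 10): {"fix":{"g":{"apj":17,"j":56,"sn":43},"rcu":{"bs":17,"f":93,"jrx":39},"s":[89,13]},"kkp":[{"hi":50,"l":77},{"gdx":84,"k":63,"mfa":18},{"lgs":89,"rd":15,"s":92,"ul":62},{"jr":90,"o":8},{"sr":10,"xj":4}],"utj":[{"bc":42,"mho":61,"oz":10},{"lo":93,"ne":60},[9,7,28],[0,94,51,58]]}
After op 2 (remove /fix/rcu/f): {"fix":{"g":{"apj":17,"j":56,"sn":43},"rcu":{"bs":17,"jrx":39},"s":[89,13]},"kkp":[{"hi":50,"l":77},{"gdx":84,"k":63,"mfa":18},{"lgs":89,"rd":15,"s":92,"ul":62},{"jr":90,"o":8},{"sr":10,"xj":4}],"utj":[{"bc":42,"mho":61,"oz":10},{"lo":93,"ne":60},[9,7,28],[0,94,51,58]]}
After op 3 (replace /utj/0/oz 7): {"fix":{"g":{"apj":17,"j":56,"sn":43},"rcu":{"bs":17,"jrx":39},"s":[89,13]},"kkp":[{"hi":50,"l":77},{"gdx":84,"k":63,"mfa":18},{"lgs":89,"rd":15,"s":92,"ul":62},{"jr":90,"o":8},{"sr":10,"xj":4}],"utj":[{"bc":42,"mho":61,"oz":7},{"lo":93,"ne":60},[9,7,28],[0,94,51,58]]}
After op 4 (add /kkp/4 64): {"fix":{"g":{"apj":17,"j":56,"sn":43},"rcu":{"bs":17,"jrx":39},"s":[89,13]},"kkp":[{"hi":50,"l":77},{"gdx":84,"k":63,"mfa":18},{"lgs":89,"rd":15,"s":92,"ul":62},{"jr":90,"o":8},64,{"sr":10,"xj":4}],"utj":[{"bc":42,"mho":61,"oz":7},{"lo":93,"ne":60},[9,7,28],[0,94,51,58]]}
After op 5 (replace /kkp/0/l 15): {"fix":{"g":{"apj":17,"j":56,"sn":43},"rcu":{"bs":17,"jrx":39},"s":[89,13]},"kkp":[{"hi":50,"l":15},{"gdx":84,"k":63,"mfa":18},{"lgs":89,"rd":15,"s":92,"ul":62},{"jr":90,"o":8},64,{"sr":10,"xj":4}],"utj":[{"bc":42,"mho":61,"oz":7},{"lo":93,"ne":60},[9,7,28],[0,94,51,58]]}
After op 6 (add /kkp/2 46): {"fix":{"g":{"apj":17,"j":56,"sn":43},"rcu":{"bs":17,"jrx":39},"s":[89,13]},"kkp":[{"hi":50,"l":15},{"gdx":84,"k":63,"mfa":18},46,{"lgs":89,"rd":15,"s":92,"ul":62},{"jr":90,"o":8},64,{"sr":10,"xj":4}],"utj":[{"bc":42,"mho":61,"oz":7},{"lo":93,"ne":60},[9,7,28],[0,94,51,58]]}
After op 7 (replace /fix/s/1 64): {"fix":{"g":{"apj":17,"j":56,"sn":43},"rcu":{"bs":17,"jrx":39},"s":[89,64]},"kkp":[{"hi":50,"l":15},{"gdx":84,"k":63,"mfa":18},46,{"lgs":89,"rd":15,"s":92,"ul":62},{"jr":90,"o":8},64,{"sr":10,"xj":4}],"utj":[{"bc":42,"mho":61,"oz":7},{"lo":93,"ne":60},[9,7,28],[0,94,51,58]]}
After op 8 (add /fix/rcu/flx 40): {"fix":{"g":{"apj":17,"j":56,"sn":43},"rcu":{"bs":17,"flx":40,"jrx":39},"s":[89,64]},"kkp":[{"hi":50,"l":15},{"gdx":84,"k":63,"mfa":18},46,{"lgs":89,"rd":15,"s":92,"ul":62},{"jr":90,"o":8},64,{"sr":10,"xj":4}],"utj":[{"bc":42,"mho":61,"oz":7},{"lo":93,"ne":60},[9,7,28],[0,94,51,58]]}
After op 9 (replace /utj/2 15): {"fix":{"g":{"apj":17,"j":56,"sn":43},"rcu":{"bs":17,"flx":40,"jrx":39},"s":[89,64]},"kkp":[{"hi":50,"l":15},{"gdx":84,"k":63,"mfa":18},46,{"lgs":89,"rd":15,"s":92,"ul":62},{"jr":90,"o":8},64,{"sr":10,"xj":4}],"utj":[{"bc":42,"mho":61,"oz":7},{"lo":93,"ne":60},15,[0,94,51,58]]}
After op 10 (remove /utj/2): {"fix":{"g":{"apj":17,"j":56,"sn":43},"rcu":{"bs":17,"flx":40,"jrx":39},"s":[89,64]},"kkp":[{"hi":50,"l":15},{"gdx":84,"k":63,"mfa":18},46,{"lgs":89,"rd":15,"s":92,"ul":62},{"jr":90,"o":8},64,{"sr":10,"xj":4}],"utj":[{"bc":42,"mho":61,"oz":7},{"lo":93,"ne":60},[0,94,51,58]]}
After op 11 (remove /utj/1): {"fix":{"g":{"apj":17,"j":56,"sn":43},"rcu":{"bs":17,"flx":40,"jrx":39},"s":[89,64]},"kkp":[{"hi":50,"l":15},{"gdx":84,"k":63,"mfa":18},46,{"lgs":89,"rd":15,"s":92,"ul":62},{"jr":90,"o":8},64,{"sr":10,"xj":4}],"utj":[{"bc":42,"mho":61,"oz":7},[0,94,51,58]]}
After op 12 (remove /kkp/6): {"fix":{"g":{"apj":17,"j":56,"sn":43},"rcu":{"bs":17,"flx":40,"jrx":39},"s":[89,64]},"kkp":[{"hi":50,"l":15},{"gdx":84,"k":63,"mfa":18},46,{"lgs":89,"rd":15,"s":92,"ul":62},{"jr":90,"o":8},64],"utj":[{"bc":42,"mho":61,"oz":7},[0,94,51,58]]}
After op 13 (replace /fix/rcu 9): {"fix":{"g":{"apj":17,"j":56,"sn":43},"rcu":9,"s":[89,64]},"kkp":[{"hi":50,"l":15},{"gdx":84,"k":63,"mfa":18},46,{"lgs":89,"rd":15,"s":92,"ul":62},{"jr":90,"o":8},64],"utj":[{"bc":42,"mho":61,"oz":7},[0,94,51,58]]}
After op 14 (replace /kkp/3 15): {"fix":{"g":{"apj":17,"j":56,"sn":43},"rcu":9,"s":[89,64]},"kkp":[{"hi":50,"l":15},{"gdx":84,"k":63,"mfa":18},46,15,{"jr":90,"o":8},64],"utj":[{"bc":42,"mho":61,"oz":7},[0,94,51,58]]}
Size at path /utj/1: 4

Answer: 4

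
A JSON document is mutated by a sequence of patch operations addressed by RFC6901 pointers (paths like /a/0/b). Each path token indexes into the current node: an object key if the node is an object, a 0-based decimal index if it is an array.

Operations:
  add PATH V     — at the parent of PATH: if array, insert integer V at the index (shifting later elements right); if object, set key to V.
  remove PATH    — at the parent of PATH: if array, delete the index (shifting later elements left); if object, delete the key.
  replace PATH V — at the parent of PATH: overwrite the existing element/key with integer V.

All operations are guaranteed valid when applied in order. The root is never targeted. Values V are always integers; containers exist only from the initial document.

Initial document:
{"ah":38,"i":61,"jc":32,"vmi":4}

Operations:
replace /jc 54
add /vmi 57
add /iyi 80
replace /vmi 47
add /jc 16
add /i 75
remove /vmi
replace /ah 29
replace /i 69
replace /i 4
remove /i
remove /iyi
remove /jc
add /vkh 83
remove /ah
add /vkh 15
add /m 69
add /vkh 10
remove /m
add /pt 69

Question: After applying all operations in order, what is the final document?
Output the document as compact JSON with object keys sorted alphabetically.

Answer: {"pt":69,"vkh":10}

Derivation:
After op 1 (replace /jc 54): {"ah":38,"i":61,"jc":54,"vmi":4}
After op 2 (add /vmi 57): {"ah":38,"i":61,"jc":54,"vmi":57}
After op 3 (add /iyi 80): {"ah":38,"i":61,"iyi":80,"jc":54,"vmi":57}
After op 4 (replace /vmi 47): {"ah":38,"i":61,"iyi":80,"jc":54,"vmi":47}
After op 5 (add /jc 16): {"ah":38,"i":61,"iyi":80,"jc":16,"vmi":47}
After op 6 (add /i 75): {"ah":38,"i":75,"iyi":80,"jc":16,"vmi":47}
After op 7 (remove /vmi): {"ah":38,"i":75,"iyi":80,"jc":16}
After op 8 (replace /ah 29): {"ah":29,"i":75,"iyi":80,"jc":16}
After op 9 (replace /i 69): {"ah":29,"i":69,"iyi":80,"jc":16}
After op 10 (replace /i 4): {"ah":29,"i":4,"iyi":80,"jc":16}
After op 11 (remove /i): {"ah":29,"iyi":80,"jc":16}
After op 12 (remove /iyi): {"ah":29,"jc":16}
After op 13 (remove /jc): {"ah":29}
After op 14 (add /vkh 83): {"ah":29,"vkh":83}
After op 15 (remove /ah): {"vkh":83}
After op 16 (add /vkh 15): {"vkh":15}
After op 17 (add /m 69): {"m":69,"vkh":15}
After op 18 (add /vkh 10): {"m":69,"vkh":10}
After op 19 (remove /m): {"vkh":10}
After op 20 (add /pt 69): {"pt":69,"vkh":10}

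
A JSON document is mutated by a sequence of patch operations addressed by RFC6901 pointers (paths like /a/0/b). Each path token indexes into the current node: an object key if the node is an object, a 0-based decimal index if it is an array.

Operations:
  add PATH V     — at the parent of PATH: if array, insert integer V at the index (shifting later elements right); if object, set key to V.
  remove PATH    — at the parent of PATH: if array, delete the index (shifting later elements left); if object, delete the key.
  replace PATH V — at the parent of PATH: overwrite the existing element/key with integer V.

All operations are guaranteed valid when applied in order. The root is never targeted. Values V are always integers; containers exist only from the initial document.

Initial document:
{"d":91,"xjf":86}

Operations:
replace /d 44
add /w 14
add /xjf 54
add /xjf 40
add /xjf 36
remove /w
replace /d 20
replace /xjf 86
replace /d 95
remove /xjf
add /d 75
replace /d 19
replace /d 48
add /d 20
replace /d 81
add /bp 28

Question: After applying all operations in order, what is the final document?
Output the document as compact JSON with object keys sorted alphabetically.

Answer: {"bp":28,"d":81}

Derivation:
After op 1 (replace /d 44): {"d":44,"xjf":86}
After op 2 (add /w 14): {"d":44,"w":14,"xjf":86}
After op 3 (add /xjf 54): {"d":44,"w":14,"xjf":54}
After op 4 (add /xjf 40): {"d":44,"w":14,"xjf":40}
After op 5 (add /xjf 36): {"d":44,"w":14,"xjf":36}
After op 6 (remove /w): {"d":44,"xjf":36}
After op 7 (replace /d 20): {"d":20,"xjf":36}
After op 8 (replace /xjf 86): {"d":20,"xjf":86}
After op 9 (replace /d 95): {"d":95,"xjf":86}
After op 10 (remove /xjf): {"d":95}
After op 11 (add /d 75): {"d":75}
After op 12 (replace /d 19): {"d":19}
After op 13 (replace /d 48): {"d":48}
After op 14 (add /d 20): {"d":20}
After op 15 (replace /d 81): {"d":81}
After op 16 (add /bp 28): {"bp":28,"d":81}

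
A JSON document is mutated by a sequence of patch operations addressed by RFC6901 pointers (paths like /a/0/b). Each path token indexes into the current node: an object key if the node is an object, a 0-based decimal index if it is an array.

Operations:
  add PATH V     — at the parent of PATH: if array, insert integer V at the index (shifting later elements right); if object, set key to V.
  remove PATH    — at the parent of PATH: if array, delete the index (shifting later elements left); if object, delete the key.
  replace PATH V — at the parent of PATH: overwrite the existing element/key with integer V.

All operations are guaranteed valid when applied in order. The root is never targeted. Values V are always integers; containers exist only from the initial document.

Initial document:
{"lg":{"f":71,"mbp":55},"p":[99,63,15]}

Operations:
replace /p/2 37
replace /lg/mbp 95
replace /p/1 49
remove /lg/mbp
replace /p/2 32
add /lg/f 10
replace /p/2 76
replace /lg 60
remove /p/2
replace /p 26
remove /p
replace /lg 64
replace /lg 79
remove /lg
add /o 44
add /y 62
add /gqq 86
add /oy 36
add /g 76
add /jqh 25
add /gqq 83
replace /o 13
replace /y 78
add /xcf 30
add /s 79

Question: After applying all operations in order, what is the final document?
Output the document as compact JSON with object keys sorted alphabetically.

Answer: {"g":76,"gqq":83,"jqh":25,"o":13,"oy":36,"s":79,"xcf":30,"y":78}

Derivation:
After op 1 (replace /p/2 37): {"lg":{"f":71,"mbp":55},"p":[99,63,37]}
After op 2 (replace /lg/mbp 95): {"lg":{"f":71,"mbp":95},"p":[99,63,37]}
After op 3 (replace /p/1 49): {"lg":{"f":71,"mbp":95},"p":[99,49,37]}
After op 4 (remove /lg/mbp): {"lg":{"f":71},"p":[99,49,37]}
After op 5 (replace /p/2 32): {"lg":{"f":71},"p":[99,49,32]}
After op 6 (add /lg/f 10): {"lg":{"f":10},"p":[99,49,32]}
After op 7 (replace /p/2 76): {"lg":{"f":10},"p":[99,49,76]}
After op 8 (replace /lg 60): {"lg":60,"p":[99,49,76]}
After op 9 (remove /p/2): {"lg":60,"p":[99,49]}
After op 10 (replace /p 26): {"lg":60,"p":26}
After op 11 (remove /p): {"lg":60}
After op 12 (replace /lg 64): {"lg":64}
After op 13 (replace /lg 79): {"lg":79}
After op 14 (remove /lg): {}
After op 15 (add /o 44): {"o":44}
After op 16 (add /y 62): {"o":44,"y":62}
After op 17 (add /gqq 86): {"gqq":86,"o":44,"y":62}
After op 18 (add /oy 36): {"gqq":86,"o":44,"oy":36,"y":62}
After op 19 (add /g 76): {"g":76,"gqq":86,"o":44,"oy":36,"y":62}
After op 20 (add /jqh 25): {"g":76,"gqq":86,"jqh":25,"o":44,"oy":36,"y":62}
After op 21 (add /gqq 83): {"g":76,"gqq":83,"jqh":25,"o":44,"oy":36,"y":62}
After op 22 (replace /o 13): {"g":76,"gqq":83,"jqh":25,"o":13,"oy":36,"y":62}
After op 23 (replace /y 78): {"g":76,"gqq":83,"jqh":25,"o":13,"oy":36,"y":78}
After op 24 (add /xcf 30): {"g":76,"gqq":83,"jqh":25,"o":13,"oy":36,"xcf":30,"y":78}
After op 25 (add /s 79): {"g":76,"gqq":83,"jqh":25,"o":13,"oy":36,"s":79,"xcf":30,"y":78}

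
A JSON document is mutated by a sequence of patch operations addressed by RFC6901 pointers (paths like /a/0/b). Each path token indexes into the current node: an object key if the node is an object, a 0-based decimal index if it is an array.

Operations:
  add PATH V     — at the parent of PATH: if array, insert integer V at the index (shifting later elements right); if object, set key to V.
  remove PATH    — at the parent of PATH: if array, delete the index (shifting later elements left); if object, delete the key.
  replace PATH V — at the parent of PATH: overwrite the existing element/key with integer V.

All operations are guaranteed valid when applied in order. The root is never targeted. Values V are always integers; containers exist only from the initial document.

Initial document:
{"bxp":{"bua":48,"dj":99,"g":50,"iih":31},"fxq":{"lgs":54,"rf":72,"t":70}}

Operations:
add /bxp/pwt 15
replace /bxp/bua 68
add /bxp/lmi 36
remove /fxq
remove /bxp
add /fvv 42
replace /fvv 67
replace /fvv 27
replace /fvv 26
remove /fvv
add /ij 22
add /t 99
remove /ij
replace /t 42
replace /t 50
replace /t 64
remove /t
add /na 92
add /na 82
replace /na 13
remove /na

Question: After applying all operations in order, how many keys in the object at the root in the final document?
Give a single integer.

After op 1 (add /bxp/pwt 15): {"bxp":{"bua":48,"dj":99,"g":50,"iih":31,"pwt":15},"fxq":{"lgs":54,"rf":72,"t":70}}
After op 2 (replace /bxp/bua 68): {"bxp":{"bua":68,"dj":99,"g":50,"iih":31,"pwt":15},"fxq":{"lgs":54,"rf":72,"t":70}}
After op 3 (add /bxp/lmi 36): {"bxp":{"bua":68,"dj":99,"g":50,"iih":31,"lmi":36,"pwt":15},"fxq":{"lgs":54,"rf":72,"t":70}}
After op 4 (remove /fxq): {"bxp":{"bua":68,"dj":99,"g":50,"iih":31,"lmi":36,"pwt":15}}
After op 5 (remove /bxp): {}
After op 6 (add /fvv 42): {"fvv":42}
After op 7 (replace /fvv 67): {"fvv":67}
After op 8 (replace /fvv 27): {"fvv":27}
After op 9 (replace /fvv 26): {"fvv":26}
After op 10 (remove /fvv): {}
After op 11 (add /ij 22): {"ij":22}
After op 12 (add /t 99): {"ij":22,"t":99}
After op 13 (remove /ij): {"t":99}
After op 14 (replace /t 42): {"t":42}
After op 15 (replace /t 50): {"t":50}
After op 16 (replace /t 64): {"t":64}
After op 17 (remove /t): {}
After op 18 (add /na 92): {"na":92}
After op 19 (add /na 82): {"na":82}
After op 20 (replace /na 13): {"na":13}
After op 21 (remove /na): {}
Size at the root: 0

Answer: 0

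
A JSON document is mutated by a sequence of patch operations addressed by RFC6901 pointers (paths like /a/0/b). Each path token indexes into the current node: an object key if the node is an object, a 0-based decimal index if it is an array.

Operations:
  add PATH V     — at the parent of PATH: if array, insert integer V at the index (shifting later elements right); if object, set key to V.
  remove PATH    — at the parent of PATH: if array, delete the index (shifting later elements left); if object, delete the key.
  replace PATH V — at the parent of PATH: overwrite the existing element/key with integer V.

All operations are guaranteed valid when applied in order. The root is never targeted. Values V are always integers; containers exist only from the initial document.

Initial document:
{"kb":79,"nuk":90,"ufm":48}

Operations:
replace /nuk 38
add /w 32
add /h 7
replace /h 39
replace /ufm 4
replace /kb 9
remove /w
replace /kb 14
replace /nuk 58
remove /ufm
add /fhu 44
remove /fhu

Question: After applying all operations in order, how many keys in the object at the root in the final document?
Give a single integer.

After op 1 (replace /nuk 38): {"kb":79,"nuk":38,"ufm":48}
After op 2 (add /w 32): {"kb":79,"nuk":38,"ufm":48,"w":32}
After op 3 (add /h 7): {"h":7,"kb":79,"nuk":38,"ufm":48,"w":32}
After op 4 (replace /h 39): {"h":39,"kb":79,"nuk":38,"ufm":48,"w":32}
After op 5 (replace /ufm 4): {"h":39,"kb":79,"nuk":38,"ufm":4,"w":32}
After op 6 (replace /kb 9): {"h":39,"kb":9,"nuk":38,"ufm":4,"w":32}
After op 7 (remove /w): {"h":39,"kb":9,"nuk":38,"ufm":4}
After op 8 (replace /kb 14): {"h":39,"kb":14,"nuk":38,"ufm":4}
After op 9 (replace /nuk 58): {"h":39,"kb":14,"nuk":58,"ufm":4}
After op 10 (remove /ufm): {"h":39,"kb":14,"nuk":58}
After op 11 (add /fhu 44): {"fhu":44,"h":39,"kb":14,"nuk":58}
After op 12 (remove /fhu): {"h":39,"kb":14,"nuk":58}
Size at the root: 3

Answer: 3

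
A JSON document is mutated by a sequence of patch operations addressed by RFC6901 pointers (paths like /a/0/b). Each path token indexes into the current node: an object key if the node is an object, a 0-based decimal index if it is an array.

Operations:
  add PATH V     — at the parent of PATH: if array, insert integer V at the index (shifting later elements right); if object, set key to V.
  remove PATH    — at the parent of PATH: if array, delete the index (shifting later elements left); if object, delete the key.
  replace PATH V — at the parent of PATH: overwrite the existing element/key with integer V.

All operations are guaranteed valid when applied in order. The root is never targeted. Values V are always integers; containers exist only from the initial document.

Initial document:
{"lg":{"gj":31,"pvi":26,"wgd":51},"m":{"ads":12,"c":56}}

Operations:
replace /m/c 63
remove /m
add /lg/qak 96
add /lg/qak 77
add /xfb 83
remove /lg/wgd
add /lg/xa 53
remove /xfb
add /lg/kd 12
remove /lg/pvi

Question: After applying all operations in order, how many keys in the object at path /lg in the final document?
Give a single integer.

After op 1 (replace /m/c 63): {"lg":{"gj":31,"pvi":26,"wgd":51},"m":{"ads":12,"c":63}}
After op 2 (remove /m): {"lg":{"gj":31,"pvi":26,"wgd":51}}
After op 3 (add /lg/qak 96): {"lg":{"gj":31,"pvi":26,"qak":96,"wgd":51}}
After op 4 (add /lg/qak 77): {"lg":{"gj":31,"pvi":26,"qak":77,"wgd":51}}
After op 5 (add /xfb 83): {"lg":{"gj":31,"pvi":26,"qak":77,"wgd":51},"xfb":83}
After op 6 (remove /lg/wgd): {"lg":{"gj":31,"pvi":26,"qak":77},"xfb":83}
After op 7 (add /lg/xa 53): {"lg":{"gj":31,"pvi":26,"qak":77,"xa":53},"xfb":83}
After op 8 (remove /xfb): {"lg":{"gj":31,"pvi":26,"qak":77,"xa":53}}
After op 9 (add /lg/kd 12): {"lg":{"gj":31,"kd":12,"pvi":26,"qak":77,"xa":53}}
After op 10 (remove /lg/pvi): {"lg":{"gj":31,"kd":12,"qak":77,"xa":53}}
Size at path /lg: 4

Answer: 4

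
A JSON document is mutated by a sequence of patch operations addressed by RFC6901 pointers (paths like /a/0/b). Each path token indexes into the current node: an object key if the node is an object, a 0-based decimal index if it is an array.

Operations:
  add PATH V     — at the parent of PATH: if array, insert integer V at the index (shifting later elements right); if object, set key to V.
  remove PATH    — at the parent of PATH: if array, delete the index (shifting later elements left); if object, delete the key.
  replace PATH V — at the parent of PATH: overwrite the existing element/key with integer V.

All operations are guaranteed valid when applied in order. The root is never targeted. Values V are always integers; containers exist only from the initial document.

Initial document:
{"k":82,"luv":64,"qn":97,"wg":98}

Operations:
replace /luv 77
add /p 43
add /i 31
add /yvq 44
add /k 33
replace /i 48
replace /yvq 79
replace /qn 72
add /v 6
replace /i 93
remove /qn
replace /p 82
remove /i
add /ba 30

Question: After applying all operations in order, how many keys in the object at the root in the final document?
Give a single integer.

Answer: 7

Derivation:
After op 1 (replace /luv 77): {"k":82,"luv":77,"qn":97,"wg":98}
After op 2 (add /p 43): {"k":82,"luv":77,"p":43,"qn":97,"wg":98}
After op 3 (add /i 31): {"i":31,"k":82,"luv":77,"p":43,"qn":97,"wg":98}
After op 4 (add /yvq 44): {"i":31,"k":82,"luv":77,"p":43,"qn":97,"wg":98,"yvq":44}
After op 5 (add /k 33): {"i":31,"k":33,"luv":77,"p":43,"qn":97,"wg":98,"yvq":44}
After op 6 (replace /i 48): {"i":48,"k":33,"luv":77,"p":43,"qn":97,"wg":98,"yvq":44}
After op 7 (replace /yvq 79): {"i":48,"k":33,"luv":77,"p":43,"qn":97,"wg":98,"yvq":79}
After op 8 (replace /qn 72): {"i":48,"k":33,"luv":77,"p":43,"qn":72,"wg":98,"yvq":79}
After op 9 (add /v 6): {"i":48,"k":33,"luv":77,"p":43,"qn":72,"v":6,"wg":98,"yvq":79}
After op 10 (replace /i 93): {"i":93,"k":33,"luv":77,"p":43,"qn":72,"v":6,"wg":98,"yvq":79}
After op 11 (remove /qn): {"i":93,"k":33,"luv":77,"p":43,"v":6,"wg":98,"yvq":79}
After op 12 (replace /p 82): {"i":93,"k":33,"luv":77,"p":82,"v":6,"wg":98,"yvq":79}
After op 13 (remove /i): {"k":33,"luv":77,"p":82,"v":6,"wg":98,"yvq":79}
After op 14 (add /ba 30): {"ba":30,"k":33,"luv":77,"p":82,"v":6,"wg":98,"yvq":79}
Size at the root: 7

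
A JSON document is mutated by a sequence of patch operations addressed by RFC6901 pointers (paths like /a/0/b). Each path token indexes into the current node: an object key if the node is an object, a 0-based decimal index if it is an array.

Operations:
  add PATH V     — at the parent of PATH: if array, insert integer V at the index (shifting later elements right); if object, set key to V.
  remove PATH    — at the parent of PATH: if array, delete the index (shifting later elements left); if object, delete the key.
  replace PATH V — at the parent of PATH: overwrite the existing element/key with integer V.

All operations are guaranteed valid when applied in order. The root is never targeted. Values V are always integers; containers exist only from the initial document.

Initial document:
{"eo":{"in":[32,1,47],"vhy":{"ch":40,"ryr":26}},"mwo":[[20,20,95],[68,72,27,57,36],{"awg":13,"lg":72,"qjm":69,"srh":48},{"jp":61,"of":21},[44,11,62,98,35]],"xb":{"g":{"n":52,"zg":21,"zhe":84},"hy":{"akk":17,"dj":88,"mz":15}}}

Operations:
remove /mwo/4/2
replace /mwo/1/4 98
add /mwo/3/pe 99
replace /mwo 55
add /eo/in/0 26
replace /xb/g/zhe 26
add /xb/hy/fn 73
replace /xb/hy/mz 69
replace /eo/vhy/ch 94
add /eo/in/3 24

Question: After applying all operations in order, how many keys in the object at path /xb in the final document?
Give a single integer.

Answer: 2

Derivation:
After op 1 (remove /mwo/4/2): {"eo":{"in":[32,1,47],"vhy":{"ch":40,"ryr":26}},"mwo":[[20,20,95],[68,72,27,57,36],{"awg":13,"lg":72,"qjm":69,"srh":48},{"jp":61,"of":21},[44,11,98,35]],"xb":{"g":{"n":52,"zg":21,"zhe":84},"hy":{"akk":17,"dj":88,"mz":15}}}
After op 2 (replace /mwo/1/4 98): {"eo":{"in":[32,1,47],"vhy":{"ch":40,"ryr":26}},"mwo":[[20,20,95],[68,72,27,57,98],{"awg":13,"lg":72,"qjm":69,"srh":48},{"jp":61,"of":21},[44,11,98,35]],"xb":{"g":{"n":52,"zg":21,"zhe":84},"hy":{"akk":17,"dj":88,"mz":15}}}
After op 3 (add /mwo/3/pe 99): {"eo":{"in":[32,1,47],"vhy":{"ch":40,"ryr":26}},"mwo":[[20,20,95],[68,72,27,57,98],{"awg":13,"lg":72,"qjm":69,"srh":48},{"jp":61,"of":21,"pe":99},[44,11,98,35]],"xb":{"g":{"n":52,"zg":21,"zhe":84},"hy":{"akk":17,"dj":88,"mz":15}}}
After op 4 (replace /mwo 55): {"eo":{"in":[32,1,47],"vhy":{"ch":40,"ryr":26}},"mwo":55,"xb":{"g":{"n":52,"zg":21,"zhe":84},"hy":{"akk":17,"dj":88,"mz":15}}}
After op 5 (add /eo/in/0 26): {"eo":{"in":[26,32,1,47],"vhy":{"ch":40,"ryr":26}},"mwo":55,"xb":{"g":{"n":52,"zg":21,"zhe":84},"hy":{"akk":17,"dj":88,"mz":15}}}
After op 6 (replace /xb/g/zhe 26): {"eo":{"in":[26,32,1,47],"vhy":{"ch":40,"ryr":26}},"mwo":55,"xb":{"g":{"n":52,"zg":21,"zhe":26},"hy":{"akk":17,"dj":88,"mz":15}}}
After op 7 (add /xb/hy/fn 73): {"eo":{"in":[26,32,1,47],"vhy":{"ch":40,"ryr":26}},"mwo":55,"xb":{"g":{"n":52,"zg":21,"zhe":26},"hy":{"akk":17,"dj":88,"fn":73,"mz":15}}}
After op 8 (replace /xb/hy/mz 69): {"eo":{"in":[26,32,1,47],"vhy":{"ch":40,"ryr":26}},"mwo":55,"xb":{"g":{"n":52,"zg":21,"zhe":26},"hy":{"akk":17,"dj":88,"fn":73,"mz":69}}}
After op 9 (replace /eo/vhy/ch 94): {"eo":{"in":[26,32,1,47],"vhy":{"ch":94,"ryr":26}},"mwo":55,"xb":{"g":{"n":52,"zg":21,"zhe":26},"hy":{"akk":17,"dj":88,"fn":73,"mz":69}}}
After op 10 (add /eo/in/3 24): {"eo":{"in":[26,32,1,24,47],"vhy":{"ch":94,"ryr":26}},"mwo":55,"xb":{"g":{"n":52,"zg":21,"zhe":26},"hy":{"akk":17,"dj":88,"fn":73,"mz":69}}}
Size at path /xb: 2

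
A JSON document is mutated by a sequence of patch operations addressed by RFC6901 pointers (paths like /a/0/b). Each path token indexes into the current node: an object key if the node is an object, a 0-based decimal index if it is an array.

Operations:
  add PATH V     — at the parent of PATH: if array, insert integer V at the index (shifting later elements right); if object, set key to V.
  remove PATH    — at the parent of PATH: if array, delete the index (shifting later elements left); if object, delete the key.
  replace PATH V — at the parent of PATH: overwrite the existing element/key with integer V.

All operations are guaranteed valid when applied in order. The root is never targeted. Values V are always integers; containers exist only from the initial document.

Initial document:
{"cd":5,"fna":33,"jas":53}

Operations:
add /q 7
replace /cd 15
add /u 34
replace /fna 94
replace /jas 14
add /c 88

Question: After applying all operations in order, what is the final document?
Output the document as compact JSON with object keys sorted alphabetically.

Answer: {"c":88,"cd":15,"fna":94,"jas":14,"q":7,"u":34}

Derivation:
After op 1 (add /q 7): {"cd":5,"fna":33,"jas":53,"q":7}
After op 2 (replace /cd 15): {"cd":15,"fna":33,"jas":53,"q":7}
After op 3 (add /u 34): {"cd":15,"fna":33,"jas":53,"q":7,"u":34}
After op 4 (replace /fna 94): {"cd":15,"fna":94,"jas":53,"q":7,"u":34}
After op 5 (replace /jas 14): {"cd":15,"fna":94,"jas":14,"q":7,"u":34}
After op 6 (add /c 88): {"c":88,"cd":15,"fna":94,"jas":14,"q":7,"u":34}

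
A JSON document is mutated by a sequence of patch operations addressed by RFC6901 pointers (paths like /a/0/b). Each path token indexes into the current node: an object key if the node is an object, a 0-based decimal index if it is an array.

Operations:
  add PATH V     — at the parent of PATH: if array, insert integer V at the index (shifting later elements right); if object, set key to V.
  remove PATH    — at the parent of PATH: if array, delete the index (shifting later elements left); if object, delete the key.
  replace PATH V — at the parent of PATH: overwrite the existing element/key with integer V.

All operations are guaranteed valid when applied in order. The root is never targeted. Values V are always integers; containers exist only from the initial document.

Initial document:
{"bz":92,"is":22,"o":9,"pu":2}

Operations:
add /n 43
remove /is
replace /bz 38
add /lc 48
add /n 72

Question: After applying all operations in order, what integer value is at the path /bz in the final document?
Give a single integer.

Answer: 38

Derivation:
After op 1 (add /n 43): {"bz":92,"is":22,"n":43,"o":9,"pu":2}
After op 2 (remove /is): {"bz":92,"n":43,"o":9,"pu":2}
After op 3 (replace /bz 38): {"bz":38,"n":43,"o":9,"pu":2}
After op 4 (add /lc 48): {"bz":38,"lc":48,"n":43,"o":9,"pu":2}
After op 5 (add /n 72): {"bz":38,"lc":48,"n":72,"o":9,"pu":2}
Value at /bz: 38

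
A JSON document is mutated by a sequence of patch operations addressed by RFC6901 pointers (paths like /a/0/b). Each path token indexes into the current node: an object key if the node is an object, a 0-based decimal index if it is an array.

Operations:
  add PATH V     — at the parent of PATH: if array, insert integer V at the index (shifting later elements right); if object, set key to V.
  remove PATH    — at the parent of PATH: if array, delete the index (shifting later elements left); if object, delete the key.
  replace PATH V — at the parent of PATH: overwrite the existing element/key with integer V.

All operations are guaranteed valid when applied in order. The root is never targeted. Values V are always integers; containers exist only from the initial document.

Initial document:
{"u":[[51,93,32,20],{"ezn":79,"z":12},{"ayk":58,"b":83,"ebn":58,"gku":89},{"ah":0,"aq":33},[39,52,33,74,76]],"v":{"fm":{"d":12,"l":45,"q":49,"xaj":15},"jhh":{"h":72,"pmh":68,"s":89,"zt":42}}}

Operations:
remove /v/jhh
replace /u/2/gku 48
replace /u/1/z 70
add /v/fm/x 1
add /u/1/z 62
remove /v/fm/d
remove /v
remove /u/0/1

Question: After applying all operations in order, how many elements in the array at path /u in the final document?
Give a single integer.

After op 1 (remove /v/jhh): {"u":[[51,93,32,20],{"ezn":79,"z":12},{"ayk":58,"b":83,"ebn":58,"gku":89},{"ah":0,"aq":33},[39,52,33,74,76]],"v":{"fm":{"d":12,"l":45,"q":49,"xaj":15}}}
After op 2 (replace /u/2/gku 48): {"u":[[51,93,32,20],{"ezn":79,"z":12},{"ayk":58,"b":83,"ebn":58,"gku":48},{"ah":0,"aq":33},[39,52,33,74,76]],"v":{"fm":{"d":12,"l":45,"q":49,"xaj":15}}}
After op 3 (replace /u/1/z 70): {"u":[[51,93,32,20],{"ezn":79,"z":70},{"ayk":58,"b":83,"ebn":58,"gku":48},{"ah":0,"aq":33},[39,52,33,74,76]],"v":{"fm":{"d":12,"l":45,"q":49,"xaj":15}}}
After op 4 (add /v/fm/x 1): {"u":[[51,93,32,20],{"ezn":79,"z":70},{"ayk":58,"b":83,"ebn":58,"gku":48},{"ah":0,"aq":33},[39,52,33,74,76]],"v":{"fm":{"d":12,"l":45,"q":49,"x":1,"xaj":15}}}
After op 5 (add /u/1/z 62): {"u":[[51,93,32,20],{"ezn":79,"z":62},{"ayk":58,"b":83,"ebn":58,"gku":48},{"ah":0,"aq":33},[39,52,33,74,76]],"v":{"fm":{"d":12,"l":45,"q":49,"x":1,"xaj":15}}}
After op 6 (remove /v/fm/d): {"u":[[51,93,32,20],{"ezn":79,"z":62},{"ayk":58,"b":83,"ebn":58,"gku":48},{"ah":0,"aq":33},[39,52,33,74,76]],"v":{"fm":{"l":45,"q":49,"x":1,"xaj":15}}}
After op 7 (remove /v): {"u":[[51,93,32,20],{"ezn":79,"z":62},{"ayk":58,"b":83,"ebn":58,"gku":48},{"ah":0,"aq":33},[39,52,33,74,76]]}
After op 8 (remove /u/0/1): {"u":[[51,32,20],{"ezn":79,"z":62},{"ayk":58,"b":83,"ebn":58,"gku":48},{"ah":0,"aq":33},[39,52,33,74,76]]}
Size at path /u: 5

Answer: 5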